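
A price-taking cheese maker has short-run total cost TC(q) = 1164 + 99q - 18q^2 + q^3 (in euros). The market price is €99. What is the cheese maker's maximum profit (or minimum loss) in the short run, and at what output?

Profit = -€300 at q = 12

AVC = 99 - 18q + q^2 has its minimum €18 at q = 9; price €99 clears that bar, so the firm operates.
With MC = 99 - 36q + 3q^2, P = MC on the upward-sloping part at q* = 12.
TR = 99·12 = 1188. TC = 1164 + 324 = 1488. Profit = 1188 − 1488 = -€300.
Shutting down would mean losing the fixed cost of €1164, so operating at a loss of €300 is better by €864.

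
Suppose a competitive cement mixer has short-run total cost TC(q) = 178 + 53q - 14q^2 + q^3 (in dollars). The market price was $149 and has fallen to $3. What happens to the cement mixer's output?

Output falls from 12 to 0 (the firm shuts down)

MC = 53 - 28q + 3q^2; the shutdown threshold is min AVC = $4 (at q = 7).
With P = $149 above the shutdown price, P = MC gives q = 12.
At P = $3 < min AVC = $4, price no longer covers variable cost at any output, so the firm shuts down: q = 0.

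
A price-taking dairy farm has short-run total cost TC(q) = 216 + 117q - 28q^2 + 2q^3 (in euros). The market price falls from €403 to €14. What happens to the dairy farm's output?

MC = 117 - 56q + 6q^2; the shutdown threshold is min AVC = €19 (at q = 7).
At P = €403 ≥ min AVC, set P = MC on the rising branch: q = 13.
At P = €14 < min AVC = €19, price no longer covers variable cost at any output, so the firm shuts down: q = 0.

Output falls from 13 to 0 (the firm shuts down)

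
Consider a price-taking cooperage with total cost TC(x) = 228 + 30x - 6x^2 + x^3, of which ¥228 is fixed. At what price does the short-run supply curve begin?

The firm shuts down when price falls below the minimum of average variable cost. AVC = VC/x = 30 - 6x + x^2.
dAVC/dx = -6 + 2x = 0 gives x = 3. min AVC = 30 - 6·3 + 3^2 = 21.
For P < ¥21 the firm produces nothing.

¥21 per unit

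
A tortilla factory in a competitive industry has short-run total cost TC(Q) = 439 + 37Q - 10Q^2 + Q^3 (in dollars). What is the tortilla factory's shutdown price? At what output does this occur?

$12 per unit, at Q = 5

Short-run supply begins at min AVC. From VC = 37Q - 10Q^2 + Q^3, AVC = 37 - 10Q + Q^2.
dAVC/dQ = -10 + 2Q = 0 gives Q = 5. min AVC = 37 - 10·5 + 5^2 = 12.
The firm shuts down for any P below $12.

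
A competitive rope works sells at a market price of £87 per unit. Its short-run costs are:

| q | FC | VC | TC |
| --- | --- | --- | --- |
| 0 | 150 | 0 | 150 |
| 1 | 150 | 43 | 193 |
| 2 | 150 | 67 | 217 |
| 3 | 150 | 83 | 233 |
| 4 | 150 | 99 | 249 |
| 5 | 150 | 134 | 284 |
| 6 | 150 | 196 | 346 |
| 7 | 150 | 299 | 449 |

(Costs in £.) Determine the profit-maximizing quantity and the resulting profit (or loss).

Compute π = P·q − TC at each output: q=0: -150; q=1: -106; q=2: -43; q=3: 28; q=4: 99; q=5: 151; q=6: 176; q=7: 160.
Profit is maximized at q = 6. AVC there is 196/6 = £32.67 ≤ P, so producing beats shutting down (which would give -£150).

q = 6; profit = £176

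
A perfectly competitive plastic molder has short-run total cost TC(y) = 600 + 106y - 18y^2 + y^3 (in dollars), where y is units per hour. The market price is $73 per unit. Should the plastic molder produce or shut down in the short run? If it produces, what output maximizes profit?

Produce at y = 11

Strip out fixed cost: VC = 106y - 18y^2 + y^3. Then AVC = 106 - 18y + y^2 and MC = 106 - 36y + 3y^2.
AVC hits its minimum where MC = AVC, at y = 9, giving min AVC = 106 - 18·9 + 9^2 = $25.
P = $73 exceeds min AVC = $25, so the firm stays open.
Solving P = MC: 33 - 36y + 3y^2 = 0 ⇒ y = 1 or 11. On the upward-sloping branch, y* = 11.
Check: AVC at y = 11 is $29 ≤ P, so revenue covers variable cost.
Profit = P·y − TC = 73·11 − 919 = -$116, a loss, but smaller than the $600 fixed cost the firm would lose by shutting down.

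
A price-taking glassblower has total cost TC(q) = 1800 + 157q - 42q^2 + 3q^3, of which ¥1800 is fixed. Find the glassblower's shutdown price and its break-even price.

Shutdown price = ¥10; break-even price = ¥217

AVC = 157 - 42q + 3q^2; minimized at q = 7, giving min AVC = ¥10. That is the shutdown price.
ATC = 1800/q + 157 - 42q + 3q^2. Setting dATC/dq = −1800/q^2 − 42 + 6q = 0 gives q = 10 (since 6·10^3 − 42·10^2 = 1800).
min ATC = 1800/10 + 157 − 42·10 + 3·10^2 = ¥217. That is the break-even price.
Between these two prices the firm operates at a loss; above ¥217 it earns a profit.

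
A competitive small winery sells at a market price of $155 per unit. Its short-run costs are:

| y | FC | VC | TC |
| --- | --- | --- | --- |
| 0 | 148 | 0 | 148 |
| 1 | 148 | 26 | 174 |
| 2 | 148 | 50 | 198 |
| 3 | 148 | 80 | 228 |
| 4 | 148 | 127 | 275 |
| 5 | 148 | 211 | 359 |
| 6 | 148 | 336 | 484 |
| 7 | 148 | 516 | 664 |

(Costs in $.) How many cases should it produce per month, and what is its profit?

Tabulate TR − TC: y=0: -148; y=1: -19; y=2: 112; y=3: 237; y=4: 345; y=5: 416; y=6: 446; y=7: 421.
Profit is maximized at y = 6. AVC there is 336/6 = $56 ≤ P, so producing beats shutting down (which would give -$148).

y = 6; profit = $446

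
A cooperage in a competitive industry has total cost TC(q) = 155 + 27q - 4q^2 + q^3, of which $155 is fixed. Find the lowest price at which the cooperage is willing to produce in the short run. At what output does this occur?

The shutdown price is the minimum of AVC. VC = 27q - 4q^2 + q^3, so AVC = 27 - 4q + q^2.
At the minimum of AVC, MC = AVC. MC = 27 - 8q + 3q^2; setting MC = AVC gives 2q^2 - 4q = 0, so q = 2. min AVC = 23.
So the shutdown price is $23.

$23 per unit, at q = 2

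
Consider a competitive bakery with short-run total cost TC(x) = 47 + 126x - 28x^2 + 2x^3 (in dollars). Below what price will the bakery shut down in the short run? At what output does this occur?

Short-run supply begins at min AVC. From VC = 126x - 28x^2 + 2x^3, AVC = 126 - 28x + 2x^2.
dAVC/dx = -28 + 4x = 0 gives x = 7. min AVC = 126 - 28·7 + 2·7^2 = 28.
So the shutdown price is $28.

$28 per unit, at x = 7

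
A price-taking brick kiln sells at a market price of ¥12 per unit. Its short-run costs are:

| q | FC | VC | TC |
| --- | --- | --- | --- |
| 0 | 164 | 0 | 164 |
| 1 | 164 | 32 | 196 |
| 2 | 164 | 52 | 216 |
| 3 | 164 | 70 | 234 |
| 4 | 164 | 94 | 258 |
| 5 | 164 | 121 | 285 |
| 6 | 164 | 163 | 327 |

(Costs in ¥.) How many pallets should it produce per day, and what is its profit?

q = 0 (shut down); profit = -¥164

Tabulate TR − TC: q=0: -164; q=1: -184; q=2: -192; q=3: -198; q=4: -210; q=5: -225; q=6: -255.
Profit is highest at q = 0. Equivalently, the lowest AVC in the table is 70/3 ≈ ¥23.33 at q = 3, and P = ¥12 falls below it — price never covers variable cost, so the firm shuts down and loses only its fixed cost.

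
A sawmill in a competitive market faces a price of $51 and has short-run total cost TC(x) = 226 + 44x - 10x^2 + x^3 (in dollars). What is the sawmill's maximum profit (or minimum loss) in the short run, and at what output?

Profit = -$30 at x = 7

AVC = 44 - 10x + x^2; min AVC = $19 at x = 5. Since P = $51 ≥ min AVC, the firm produces.
With MC = 44 - 20x + 3x^2, P = MC on the upward-sloping part at x* = 7.
TR = 51·7 = 357. TC = 226 + 161 = 387. Profit = 357 − 387 = -$30.
Shutting down would mean losing the fixed cost of $226, so operating at a loss of $30 is better by $196.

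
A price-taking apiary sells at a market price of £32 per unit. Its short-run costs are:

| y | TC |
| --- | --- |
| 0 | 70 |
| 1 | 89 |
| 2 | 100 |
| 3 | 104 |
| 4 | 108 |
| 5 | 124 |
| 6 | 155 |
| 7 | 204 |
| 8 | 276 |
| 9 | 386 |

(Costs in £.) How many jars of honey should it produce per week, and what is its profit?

Profit at each row (π = 32y − TC): y=0: -70; y=1: -57; y=2: -36; y=3: -8; y=4: 20; y=5: 36; y=6: 37; y=7: 20; y=8: -20; y=9: -98.
Profit is maximized at y = 6. AVC there is 85/6 = £14.17 ≤ P, so producing beats shutting down (which would give -£70).

y = 6; profit = £37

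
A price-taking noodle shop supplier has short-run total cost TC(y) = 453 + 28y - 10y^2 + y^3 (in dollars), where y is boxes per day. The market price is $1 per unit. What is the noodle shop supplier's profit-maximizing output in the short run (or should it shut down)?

Shut down

From TC, MC = TC'(y) = 28 - 20y + 3y^2 and AVC = VC/y = 28 - 10y + y^2.
The AVC parabola has its vertex at y = 10/2 = 5, where AVC = 28 - 10·5 + 5^2 = $3.
With P < min AVC ($1 < $3), every unit sold adds to the loss.
The firm minimizes its loss by shutting down and losing only its fixed cost of $453.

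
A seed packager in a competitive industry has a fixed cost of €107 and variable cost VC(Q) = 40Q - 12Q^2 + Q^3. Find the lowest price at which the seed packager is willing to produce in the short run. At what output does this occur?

€4 per unit, at Q = 6

The shutdown price is the minimum of AVC. VC = 40Q - 12Q^2 + Q^3, so AVC = 40 - 12Q + Q^2.
At the minimum of AVC, MC = AVC. MC = 40 - 24Q + 3Q^2; setting MC = AVC gives 2Q^2 - 12Q = 0, so Q = 6. min AVC = 4.
So the shutdown price is €4.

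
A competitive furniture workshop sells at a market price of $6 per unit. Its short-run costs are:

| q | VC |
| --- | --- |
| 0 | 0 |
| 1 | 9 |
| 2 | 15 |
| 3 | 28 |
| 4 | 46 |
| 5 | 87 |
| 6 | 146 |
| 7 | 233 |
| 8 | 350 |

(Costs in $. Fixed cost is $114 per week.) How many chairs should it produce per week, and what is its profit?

Compute π = P·q − TC at each output: q=0: -114; q=1: -117; q=2: -117; q=3: -124; q=4: -136; q=5: -171; q=6: -224; q=7: -305; q=8: -416.
Profit is highest at q = 0. Equivalently, the lowest AVC in the table is 15/2 ≈ $7.50 at q = 2, and P = $6 falls below it — price never covers variable cost, so the firm shuts down and loses only its fixed cost.

q = 0 (shut down); profit = -$114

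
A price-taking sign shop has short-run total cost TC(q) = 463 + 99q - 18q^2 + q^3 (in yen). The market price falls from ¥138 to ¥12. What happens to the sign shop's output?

MC = 99 - 36q + 3q^2; the shutdown threshold is min AVC = ¥18 (at q = 9).
At P = ¥138 ≥ min AVC, set P = MC on the rising branch: q = 13.
At P = ¥12 < min AVC = ¥18, price no longer covers variable cost at any output, so the firm shuts down: q = 0.

Output falls from 13 to 0 (the firm shuts down)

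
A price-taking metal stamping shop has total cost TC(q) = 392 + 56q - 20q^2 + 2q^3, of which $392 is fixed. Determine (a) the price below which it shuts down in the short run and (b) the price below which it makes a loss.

AVC = 56 - 20q + 2q^2; minimized at q = 5, giving min AVC = $6. That is the shutdown price.
ATC = 392/q + 56 - 20q + 2q^2. Setting dATC/dq = −392/q^2 − 20 + 4q = 0 gives q = 7 (since 4·7^3 − 20·7^2 = 392).
min ATC = 392/7 + 56 − 20·7 + 2·7^2 = $70. That is the break-even price.
For $6 ≤ P < $70 the firm produces at a loss; below $6 it shuts down.

Shutdown price = $6; break-even price = $70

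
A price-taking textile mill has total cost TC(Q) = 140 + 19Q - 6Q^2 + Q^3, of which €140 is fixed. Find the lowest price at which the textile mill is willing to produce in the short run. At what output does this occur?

The shutdown price is the minimum of AVC. VC = 19Q - 6Q^2 + Q^3, so AVC = 19 - 6Q + Q^2.
dAVC/dQ = -6 + 2Q = 0 gives Q = 3. min AVC = 19 - 6·3 + 3^2 = 10.
So the shutdown price is €10.

€10 per unit, at Q = 3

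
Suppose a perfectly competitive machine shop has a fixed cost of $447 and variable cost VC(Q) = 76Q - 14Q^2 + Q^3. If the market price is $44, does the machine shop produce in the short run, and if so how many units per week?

Produce at Q = 8

From TC, MC = TC'(Q) = 76 - 28Q + 3Q^2 and AVC = VC/Q = 76 - 14Q + Q^2.
The AVC parabola has its vertex at Q = 14/2 = 7, where AVC = 76 - 14·7 + 7^2 = $27.
Because $44 ≥ $27, revenue can cover variable cost; the firm operates.
Set P = MC: 44 = 76 - 28Q + 3Q^2 → 32 - 28Q + 3Q^2 = 0. The roots are Q = 4/3 and Q = 8; the profit-maximizing output is on the rising part of MC, so Q* = 8.
Check: AVC at Q = 8 is $28 ≤ P, so revenue covers variable cost.
Profit = P·Q − TC = 44·8 − 671 = -$319, a loss, but smaller than the $447 fixed cost the firm would lose by shutting down.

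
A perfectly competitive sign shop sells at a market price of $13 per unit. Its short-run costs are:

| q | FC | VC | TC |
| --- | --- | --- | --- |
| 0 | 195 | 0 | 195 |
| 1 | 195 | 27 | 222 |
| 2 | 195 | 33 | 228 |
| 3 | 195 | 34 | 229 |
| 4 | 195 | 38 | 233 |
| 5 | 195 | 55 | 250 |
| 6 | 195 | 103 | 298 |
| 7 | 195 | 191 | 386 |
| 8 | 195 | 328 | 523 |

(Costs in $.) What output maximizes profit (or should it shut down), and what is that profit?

q = 4; profit = -$181

Tabulate TR − TC: q=0: -195; q=1: -209; q=2: -202; q=3: -190; q=4: -181; q=5: -185; q=6: -220; q=7: -295; q=8: -419.
Profit is maximized at q = 4. AVC there is 38/4 = $9.50 ≤ P, so producing beats shutting down (which would give -$195).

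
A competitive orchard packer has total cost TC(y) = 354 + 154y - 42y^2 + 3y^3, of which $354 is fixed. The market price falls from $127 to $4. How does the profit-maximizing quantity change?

Output falls from 9 to 0 (the firm shuts down)

AVC = 154 - 42y + 3y^2, minimized at y = 7 where min AVC = $7. MC = 154 - 84y + 9y^2.
At P = $127 ≥ min AVC, set P = MC on the rising branch: y = 9.
At P = $4 < min AVC = $7, price no longer covers variable cost at any output, so the firm shuts down: y = 0.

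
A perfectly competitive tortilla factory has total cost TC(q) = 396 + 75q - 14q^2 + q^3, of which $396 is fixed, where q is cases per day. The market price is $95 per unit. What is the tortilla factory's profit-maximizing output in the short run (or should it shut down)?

Produce at q = 10

From TC, MC = TC'(q) = 75 - 28q + 3q^2 and AVC = VC/q = 75 - 14q + q^2.
AVC hits its minimum where MC = AVC, at q = 7, giving min AVC = 75 - 14·7 + 7^2 = $26.
P = $95 exceeds min AVC = $26, so the firm stays open.
P = MC gives -20 - 28q + 3q^2 = 0, with roots -2/3 and 10. Take the larger (rising MC): q* = 10.
Check: AVC at q = 10 is $35 ≤ P, so revenue covers variable cost.
Profit = P·q − TC = 95·10 − 746 = $204.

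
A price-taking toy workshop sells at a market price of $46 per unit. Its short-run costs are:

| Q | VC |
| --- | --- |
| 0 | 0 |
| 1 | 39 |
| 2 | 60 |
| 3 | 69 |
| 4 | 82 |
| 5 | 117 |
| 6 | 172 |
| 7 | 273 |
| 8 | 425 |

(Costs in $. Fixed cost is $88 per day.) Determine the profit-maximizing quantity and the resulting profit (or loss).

Q = 5; profit = $25

Profit at each row (π = 46Q − TC): Q=0: -88; Q=1: -81; Q=2: -56; Q=3: -19; Q=4: 14; Q=5: 25; Q=6: 16; Q=7: -39; Q=8: -145.
Profit is maximized at Q = 5. AVC there is 117/5 = $23.40 ≤ P, so producing beats shutting down (which would give -$88).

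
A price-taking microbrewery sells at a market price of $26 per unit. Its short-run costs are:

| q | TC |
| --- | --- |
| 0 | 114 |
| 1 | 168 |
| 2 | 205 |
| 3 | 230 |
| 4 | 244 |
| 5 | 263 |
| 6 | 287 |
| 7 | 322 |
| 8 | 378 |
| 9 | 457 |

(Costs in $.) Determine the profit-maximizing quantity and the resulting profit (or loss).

Tabulate TR − TC: q=0: -114; q=1: -142; q=2: -153; q=3: -152; q=4: -140; q=5: -133; q=6: -131; q=7: -140; q=8: -170; q=9: -223.
Profit is highest at q = 0. Equivalently, the lowest AVC in the table is 173/6 ≈ $28.83 at q = 6, and P = $26 falls below it — price never covers variable cost, so the firm shuts down and loses only its fixed cost.

q = 0 (shut down); profit = -$114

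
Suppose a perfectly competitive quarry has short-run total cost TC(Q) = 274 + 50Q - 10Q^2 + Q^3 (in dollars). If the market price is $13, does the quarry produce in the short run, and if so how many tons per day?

Shut down

Variable cost is VC = 50Q - 10Q^2 + Q^3, so AVC = VC/Q = 50 - 10Q + Q^2 and MC = dTC/dQ = 50 - 20Q + 3Q^2.
AVC is minimized where dAVC/dQ = -10 + 2Q = 0, at Q = 5; min AVC = 50 - 10·5 + 5^2 = $25.
With P < min AVC ($13 < $25), every unit sold adds to the loss.
Best response: produce nothing and absorb the $274 fixed cost.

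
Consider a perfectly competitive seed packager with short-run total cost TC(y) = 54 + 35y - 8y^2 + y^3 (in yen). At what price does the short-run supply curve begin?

Short-run supply begins at min AVC. From VC = 35y - 8y^2 + y^3, AVC = 35 - 8y + y^2.
At the minimum of AVC, MC = AVC. MC = 35 - 16y + 3y^2; setting MC = AVC gives 2y^2 - 8y = 0, so y = 4. min AVC = 19.
So the shutdown price is ¥19.

¥19 per unit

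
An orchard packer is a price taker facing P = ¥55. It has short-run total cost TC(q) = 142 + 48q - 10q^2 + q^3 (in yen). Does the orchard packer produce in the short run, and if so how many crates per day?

Variable cost is VC = 48q - 10q^2 + q^3, so AVC = VC/q = 48 - 10q + q^2 and MC = dTC/dq = 48 - 20q + 3q^2.
AVC hits its minimum where MC = AVC, at q = 5, giving min AVC = 48 - 10·5 + 5^2 = ¥23.
Because ¥55 ≥ ¥23, revenue can cover variable cost; the firm operates.
P = MC gives -7 - 20q + 3q^2 = 0, with roots -1/3 and 7. Take the larger (rising MC): q* = 7.
Check: AVC at q = 7 is ¥27 ≤ P, so revenue covers variable cost.
Profit = P·q − TC = 55·7 − 331 = ¥54.

Produce at q = 7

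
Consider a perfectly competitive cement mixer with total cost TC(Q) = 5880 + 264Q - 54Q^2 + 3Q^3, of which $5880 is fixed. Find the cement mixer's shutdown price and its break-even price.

Shutdown price = $21; break-even price = $516

Shutdown price = min AVC. AVC = 264 - 54Q + 3Q^2, with vertex at Q = 9 and minimum $21.
ATC = 5880/Q + 264 - 54Q + 3Q^2. Setting dATC/dQ = −5880/Q^2 − 54 + 6Q = 0 gives Q = 14 (since 6·14^3 − 54·14^2 = 5880).
min ATC = 5880/14 + 264 − 54·14 + 3·14^2 = $516. That is the break-even price.
Between these two prices the firm operates at a loss; above $516 it earns a profit.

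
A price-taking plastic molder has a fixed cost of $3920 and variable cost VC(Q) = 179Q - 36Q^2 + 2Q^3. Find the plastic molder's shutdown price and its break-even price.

AVC = 179 - 36Q + 2Q^2; minimized at Q = 9, giving min AVC = $17. That is the shutdown price.
ATC = 3920/Q + 179 - 36Q + 2Q^2. Setting dATC/dQ = −3920/Q^2 − 36 + 4Q = 0 gives Q = 14 (since 4·14^3 − 36·14^2 = 3920).
min ATC = 3920/14 + 179 − 36·14 + 2·14^2 = $347. That is the break-even price.
For $17 ≤ P < $347 the firm produces at a loss; below $17 it shuts down.

Shutdown price = $17; break-even price = $347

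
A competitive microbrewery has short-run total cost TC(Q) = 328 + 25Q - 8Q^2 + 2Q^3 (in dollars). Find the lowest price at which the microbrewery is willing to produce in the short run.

$17 per unit

Short-run supply begins at min AVC. From VC = 25Q - 8Q^2 + 2Q^3, AVC = 25 - 8Q + 2Q^2.
dAVC/dQ = -8 + 4Q = 0 gives Q = 2. min AVC = 25 - 8·2 + 2·2^2 = 17.
For P < $17 the firm produces nothing.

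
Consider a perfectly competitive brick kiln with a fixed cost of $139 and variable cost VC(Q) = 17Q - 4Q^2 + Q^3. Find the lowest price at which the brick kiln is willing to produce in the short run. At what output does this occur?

$13 per unit, at Q = 2

Short-run supply begins at min AVC. From VC = 17Q - 4Q^2 + Q^3, AVC = 17 - 4Q + Q^2.
At the minimum of AVC, MC = AVC. MC = 17 - 8Q + 3Q^2; setting MC = AVC gives 2Q^2 - 4Q = 0, so Q = 2. min AVC = 13.
For P < $13 the firm produces nothing.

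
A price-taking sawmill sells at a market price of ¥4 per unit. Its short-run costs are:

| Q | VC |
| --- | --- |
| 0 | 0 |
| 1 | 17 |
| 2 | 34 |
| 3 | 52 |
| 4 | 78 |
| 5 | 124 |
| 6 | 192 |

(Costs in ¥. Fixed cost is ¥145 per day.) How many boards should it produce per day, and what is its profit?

Q = 0 (shut down); profit = -¥145

Profit at each row (π = 4Q − TC): Q=0: -145; Q=1: -158; Q=2: -171; Q=3: -185; Q=4: -207; Q=5: -249; Q=6: -313.
Profit is highest at Q = 0. Equivalently, the lowest AVC in the table is 17/1 ≈ ¥17 at Q = 1, and P = ¥4 falls below it — price never covers variable cost, so the firm shuts down and loses only its fixed cost.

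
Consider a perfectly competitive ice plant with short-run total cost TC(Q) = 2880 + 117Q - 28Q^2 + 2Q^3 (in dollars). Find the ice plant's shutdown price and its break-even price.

AVC = 117 - 28Q + 2Q^2; minimized at Q = 7, giving min AVC = $19. That is the shutdown price.
ATC = 2880/Q + 117 - 28Q + 2Q^2. Setting dATC/dQ = −2880/Q^2 − 28 + 4Q = 0 gives Q = 12 (since 4·12^3 − 28·12^2 = 2880).
min ATC = 2880/12 + 117 − 28·12 + 2·12^2 = $309. That is the break-even price.
For $19 ≤ P < $309 the firm produces at a loss; below $19 it shuts down.

Shutdown price = $19; break-even price = $309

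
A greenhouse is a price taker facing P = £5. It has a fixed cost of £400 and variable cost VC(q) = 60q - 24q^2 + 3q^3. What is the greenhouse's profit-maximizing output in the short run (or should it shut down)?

From TC, MC = TC'(q) = 60 - 48q + 9q^2 and AVC = VC/q = 60 - 24q + 3q^2.
AVC hits its minimum where MC = AVC, at q = 4, giving min AVC = 60 - 24·4 + 3·4^2 = £12.
P = £5 lies below min AVC = £12; no output level covers variable cost.
Shutting down limits the loss to fixed cost, £400.

Shut down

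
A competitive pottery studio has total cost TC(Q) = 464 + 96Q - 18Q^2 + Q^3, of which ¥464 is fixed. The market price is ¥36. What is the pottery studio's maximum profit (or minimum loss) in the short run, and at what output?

Profit = -¥264 at Q = 10

AVC = 96 - 18Q + Q^2; min AVC = ¥15 at Q = 9. Since P = ¥36 ≥ min AVC, the firm produces.
MC = 96 - 36Q + 3Q^2. Setting P = MC and taking the root on the rising branch gives Q* = 10.
TR = 36·10 = 360. TC = 464 + 160 = 624. Profit = 360 − 624 = -¥264.
Shutting down would mean losing the fixed cost of ¥464, so operating at a loss of ¥264 is better by ¥200.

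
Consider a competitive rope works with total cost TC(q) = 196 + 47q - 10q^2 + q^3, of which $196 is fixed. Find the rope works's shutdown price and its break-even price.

Shutdown price = min AVC. AVC = 47 - 10q + q^2, with vertex at q = 5 and minimum $22.
ATC = 196/q + 47 - 10q + q^2. Setting dATC/dq = −196/q^2 − 10 + 2q = 0 gives q = 7 (since 2·7^3 − 10·7^2 = 196).
min ATC = 196/7 + 47 − 10·7 + 7^2 = $54. That is the break-even price.
Between these two prices the firm operates at a loss; above $54 it earns a profit.

Shutdown price = $22; break-even price = $54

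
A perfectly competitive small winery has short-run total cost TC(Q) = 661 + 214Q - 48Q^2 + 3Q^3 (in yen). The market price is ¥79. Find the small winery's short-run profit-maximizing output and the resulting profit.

Profit = -¥175 at Q = 9

AVC = 214 - 48Q + 3Q^2; min AVC = ¥22 at Q = 8. Since P = ¥79 ≥ min AVC, the firm produces.
With MC = 214 - 96Q + 9Q^2, P = MC on the upward-sloping part at Q* = 9.
TR = 79·9 = 711. TC = 661 + 225 = 886. Profit = 711 − 886 = -¥175.
By producing, the firm covers all variable cost plus ¥486 of fixed cost; shutting down would lose the full ¥661.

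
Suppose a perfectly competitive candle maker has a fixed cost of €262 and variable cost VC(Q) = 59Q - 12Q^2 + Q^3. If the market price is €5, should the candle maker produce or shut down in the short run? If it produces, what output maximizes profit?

Shut down

From TC, MC = TC'(Q) = 59 - 24Q + 3Q^2 and AVC = VC/Q = 59 - 12Q + Q^2.
AVC hits its minimum where MC = AVC, at Q = 6, giving min AVC = 59 - 12·6 + 6^2 = €23.
With P < min AVC (€5 < €23), every unit sold adds to the loss.
Shutting down limits the loss to fixed cost, €262.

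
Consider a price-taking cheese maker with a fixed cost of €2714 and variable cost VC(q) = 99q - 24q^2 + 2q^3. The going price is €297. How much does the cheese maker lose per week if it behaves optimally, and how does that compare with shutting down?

Profit = -€294 at q = 11

AVC = 99 - 24q + 2q^2; min AVC = €27 at q = 6. Since P = €297 ≥ min AVC, the firm produces.
MC = 99 - 48q + 6q^2. Setting P = MC and taking the root on the rising branch gives q* = 11.
TR = 297·11 = 3267. TC = 2714 + 847 = 3561. Profit = 3267 − 3561 = -€294.
By producing, the firm covers all variable cost plus €2420 of fixed cost; shutting down would lose the full €2714.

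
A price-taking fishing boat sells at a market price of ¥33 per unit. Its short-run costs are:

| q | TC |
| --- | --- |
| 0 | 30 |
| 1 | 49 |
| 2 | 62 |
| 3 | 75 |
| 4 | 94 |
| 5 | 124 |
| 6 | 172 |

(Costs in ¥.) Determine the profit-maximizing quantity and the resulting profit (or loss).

Tabulate TR − TC: q=0: -30; q=1: -16; q=2: 4; q=3: 24; q=4: 38; q=5: 41; q=6: 26.
Profit is maximized at q = 5. AVC there is 94/5 = ¥18.80 ≤ P, so producing beats shutting down (which would give -¥30).

q = 5; profit = ¥41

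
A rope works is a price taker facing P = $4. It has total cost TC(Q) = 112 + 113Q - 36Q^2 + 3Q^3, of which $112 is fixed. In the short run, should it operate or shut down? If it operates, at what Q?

Strip out fixed cost: VC = 113Q - 36Q^2 + 3Q^3. Then AVC = 113 - 36Q + 3Q^2 and MC = 113 - 72Q + 9Q^2.
AVC is minimized where dAVC/dQ = -36 + 6Q = 0, at Q = 6; min AVC = 113 - 36·6 + 3·6^2 = $5.
P = $4 lies below min AVC = $5; no output level covers variable cost.
Best response: produce nothing and absorb the $112 fixed cost.

Shut down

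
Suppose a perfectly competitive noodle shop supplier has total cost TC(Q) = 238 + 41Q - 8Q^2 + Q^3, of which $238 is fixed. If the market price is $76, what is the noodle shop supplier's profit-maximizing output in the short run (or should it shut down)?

Produce at Q = 7

Strip out fixed cost: VC = 41Q - 8Q^2 + Q^3. Then AVC = 41 - 8Q + Q^2 and MC = 41 - 16Q + 3Q^2.
AVC hits its minimum where MC = AVC, at Q = 4, giving min AVC = 41 - 8·4 + 4^2 = $25.
P = $76 exceeds min AVC = $25, so the firm stays open.
Solving P = MC: -35 - 16Q + 3Q^2 = 0 ⇒ Q = -5/3 or 7. On the upward-sloping branch, Q* = 7.
Check: AVC at Q = 7 is $34 ≤ P, so revenue covers variable cost.
Profit = P·Q − TC = 76·7 − 476 = $56.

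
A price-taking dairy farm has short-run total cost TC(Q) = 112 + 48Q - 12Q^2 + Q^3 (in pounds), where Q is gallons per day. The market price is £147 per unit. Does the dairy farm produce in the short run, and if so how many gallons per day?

Strip out fixed cost: VC = 48Q - 12Q^2 + Q^3. Then AVC = 48 - 12Q + Q^2 and MC = 48 - 24Q + 3Q^2.
AVC is minimized where dAVC/dQ = -12 + 2Q = 0, at Q = 6; min AVC = 48 - 12·6 + 6^2 = £12.
P = £147 exceeds min AVC = £12, so the firm stays open.
Solving P = MC: -99 - 24Q + 3Q^2 = 0 ⇒ Q = -3 or 11. On the upward-sloping branch, Q* = 11.
Check: AVC at Q = 11 is £37 ≤ P, so revenue covers variable cost.
Profit = P·Q − TC = 147·11 − 519 = £1098.

Produce at Q = 11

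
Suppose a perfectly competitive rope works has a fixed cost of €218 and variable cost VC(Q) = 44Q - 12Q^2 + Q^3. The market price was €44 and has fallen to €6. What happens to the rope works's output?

MC = 44 - 24Q + 3Q^2; the shutdown threshold is min AVC = €8 (at Q = 6).
With P = €44 above the shutdown price, P = MC gives Q = 8.
At P = €6 < min AVC = €8, price no longer covers variable cost at any output, so the firm shuts down: Q = 0.

Output falls from 8 to 0 (the firm shuts down)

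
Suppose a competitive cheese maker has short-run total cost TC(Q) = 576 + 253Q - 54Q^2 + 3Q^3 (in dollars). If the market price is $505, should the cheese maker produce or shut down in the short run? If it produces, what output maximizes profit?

Produce at Q = 14

Variable cost is VC = 253Q - 54Q^2 + 3Q^3, so AVC = VC/Q = 253 - 54Q + 3Q^2 and MC = dTC/dQ = 253 - 108Q + 9Q^2.
The AVC parabola has its vertex at Q = 54/6 = 9, where AVC = 253 - 54·9 + 3·9^2 = $10.
P = $505 exceeds min AVC = $10, so the firm stays open.
Set P = MC: 505 = 253 - 108Q + 9Q^2 → -252 - 108Q + 9Q^2 = 0. The roots are Q = -2 and Q = 14; the profit-maximizing output is on the rising part of MC, so Q* = 14.
Check: AVC at Q = 14 is $85 ≤ P, so revenue covers variable cost.
Profit = P·Q − TC = 505·14 − 1766 = $5304.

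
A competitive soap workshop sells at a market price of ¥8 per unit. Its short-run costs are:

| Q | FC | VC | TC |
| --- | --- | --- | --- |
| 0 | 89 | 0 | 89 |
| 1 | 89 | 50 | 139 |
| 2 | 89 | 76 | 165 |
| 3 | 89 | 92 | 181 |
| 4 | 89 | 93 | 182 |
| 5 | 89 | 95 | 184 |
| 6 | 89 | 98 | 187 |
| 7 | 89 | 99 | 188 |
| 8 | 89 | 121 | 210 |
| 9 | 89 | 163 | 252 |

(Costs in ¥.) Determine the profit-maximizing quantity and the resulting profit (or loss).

Profit at each row (π = 8Q − TC): Q=0: -89; Q=1: -131; Q=2: -149; Q=3: -157; Q=4: -150; Q=5: -144; Q=6: -139; Q=7: -132; Q=8: -146; Q=9: -180.
Profit is highest at Q = 0. Equivalently, the lowest AVC in the table is 99/7 ≈ ¥14.14 at Q = 7, and P = ¥8 falls below it — price never covers variable cost, so the firm shuts down and loses only its fixed cost.

Q = 0 (shut down); profit = -¥89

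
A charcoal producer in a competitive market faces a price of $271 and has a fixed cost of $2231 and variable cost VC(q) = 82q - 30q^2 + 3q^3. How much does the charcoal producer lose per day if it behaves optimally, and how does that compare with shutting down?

AVC = 82 - 30q + 3q^2; min AVC = $7 at q = 5. Since P = $271 ≥ min AVC, the firm produces.
With MC = 82 - 60q + 9q^2, P = MC on the upward-sloping part at q* = 9.
TR = 271·9 = 2439. TC = 2231 + 495 = 2726. Profit = 2439 − 2726 = -$287.
Shutting down would mean losing the fixed cost of $2231, so operating at a loss of $287 is better by $1944.

Profit = -$287 at q = 9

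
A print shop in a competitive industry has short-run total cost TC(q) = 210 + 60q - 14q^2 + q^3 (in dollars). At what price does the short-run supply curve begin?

The firm shuts down when price falls below the minimum of average variable cost. AVC = VC/q = 60 - 14q + q^2.
dAVC/dq = -14 + 2q = 0 gives q = 7. min AVC = 60 - 14·7 + 7^2 = 11.
For P < $11 the firm produces nothing.

$11 per unit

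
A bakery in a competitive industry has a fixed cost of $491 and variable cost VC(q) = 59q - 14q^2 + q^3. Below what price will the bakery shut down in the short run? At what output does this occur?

The firm shuts down when price falls below the minimum of average variable cost. AVC = VC/q = 59 - 14q + q^2.
At the minimum of AVC, MC = AVC. MC = 59 - 28q + 3q^2; setting MC = AVC gives 2q^2 - 14q = 0, so q = 7. min AVC = 10.
So the shutdown price is $10.

$10 per unit, at q = 7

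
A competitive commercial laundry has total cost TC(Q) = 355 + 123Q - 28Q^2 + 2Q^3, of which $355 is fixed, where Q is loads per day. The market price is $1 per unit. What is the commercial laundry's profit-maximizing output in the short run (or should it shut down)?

Strip out fixed cost: VC = 123Q - 28Q^2 + 2Q^3. Then AVC = 123 - 28Q + 2Q^2 and MC = 123 - 56Q + 6Q^2.
The AVC parabola has its vertex at Q = 28/4 = 7, where AVC = 123 - 28·7 + 2·7^2 = $25.
With P < min AVC ($1 < $25), every unit sold adds to the loss.
Best response: produce nothing and absorb the $355 fixed cost.

Shut down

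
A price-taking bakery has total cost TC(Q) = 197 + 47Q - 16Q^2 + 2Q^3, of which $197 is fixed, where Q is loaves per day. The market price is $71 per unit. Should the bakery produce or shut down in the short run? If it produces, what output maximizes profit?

Produce at Q = 6

From TC, MC = TC'(Q) = 47 - 32Q + 6Q^2 and AVC = VC/Q = 47 - 16Q + 2Q^2.
The AVC parabola has its vertex at Q = 16/4 = 4, where AVC = 47 - 16·4 + 2·4^2 = $15.
Because $71 ≥ $15, revenue can cover variable cost; the firm operates.
Solving P = MC: -24 - 32Q + 6Q^2 = 0 ⇒ Q = -2/3 or 6. On the upward-sloping branch, Q* = 6.
Check: AVC at Q = 6 is $23 ≤ P, so revenue covers variable cost.
Profit = P·Q − TC = 71·6 − 335 = $91.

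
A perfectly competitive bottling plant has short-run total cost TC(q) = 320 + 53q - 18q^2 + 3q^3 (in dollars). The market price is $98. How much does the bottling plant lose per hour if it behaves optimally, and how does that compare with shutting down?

Profit = -$20 at q = 5

AVC = 53 - 18q + 3q^2 has its minimum $26 at q = 3; price $98 clears that bar, so the firm operates.
MC = 53 - 36q + 9q^2. Setting P = MC and taking the root on the rising branch gives q* = 5.
TR = 98·5 = 490. TC = 320 + 190 = 510. Profit = 490 − 510 = -$20.
That loss of $20 beats the $320 the firm would lose by shutting down; producing recovers $300 of fixed cost.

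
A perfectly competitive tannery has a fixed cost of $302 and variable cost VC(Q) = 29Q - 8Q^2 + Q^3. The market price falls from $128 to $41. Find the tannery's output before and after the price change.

Output falls from 9 to 6

AVC = 29 - 8Q + Q^2, minimized at Q = 4 where min AVC = $13. MC = 29 - 16Q + 3Q^2.
At P = $128 ≥ min AVC, set P = MC on the rising branch: Q = 9.
At P = $41 ≥ min AVC, set P = MC: Q = 6. The firm stays open but cuts output.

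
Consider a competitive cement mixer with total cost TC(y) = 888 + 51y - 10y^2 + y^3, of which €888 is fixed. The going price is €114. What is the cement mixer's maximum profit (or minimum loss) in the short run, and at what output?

Profit = -€240 at y = 9

AVC = 51 - 10y + y^2; min AVC = €26 at y = 5. Since P = €114 ≥ min AVC, the firm produces.
MC = 51 - 20y + 3y^2. Setting P = MC and taking the root on the rising branch gives y* = 9.
TR = 114·9 = 1026. TC = 888 + 378 = 1266. Profit = 1026 − 1266 = -€240.
That loss of €240 beats the €888 the firm would lose by shutting down; producing recovers €648 of fixed cost.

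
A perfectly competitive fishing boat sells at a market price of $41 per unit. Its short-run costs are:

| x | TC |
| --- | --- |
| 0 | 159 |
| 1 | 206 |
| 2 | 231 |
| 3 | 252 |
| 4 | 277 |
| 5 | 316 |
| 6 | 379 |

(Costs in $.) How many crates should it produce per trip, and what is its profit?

Profit at each row (π = 41x − TC): x=0: -159; x=1: -165; x=2: -149; x=3: -129; x=4: -113; x=5: -111; x=6: -133.
Profit is maximized at x = 5. AVC there is 157/5 = $31.40 ≤ P, so producing beats shutting down (which would give -$159).

x = 5; profit = -$111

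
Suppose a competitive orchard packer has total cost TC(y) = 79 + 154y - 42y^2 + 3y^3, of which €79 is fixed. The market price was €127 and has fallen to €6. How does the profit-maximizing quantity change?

AVC = 154 - 42y + 3y^2, minimized at y = 7 where min AVC = €7. MC = 154 - 84y + 9y^2.
With P = €127 above the shutdown price, P = MC gives y = 9.
At P = €6 < min AVC = €7, price no longer covers variable cost at any output, so the firm shuts down: y = 0.

Output falls from 9 to 0 (the firm shuts down)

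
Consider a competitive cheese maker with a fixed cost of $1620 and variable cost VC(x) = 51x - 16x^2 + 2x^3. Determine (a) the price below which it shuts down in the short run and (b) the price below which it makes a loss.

Shutdown price = min AVC. AVC = 51 - 16x + 2x^2, with vertex at x = 4 and minimum $19.
ATC = 1620/x + 51 - 16x + 2x^2. Setting dATC/dx = −1620/x^2 − 16 + 4x = 0 gives x = 9 (since 4·9^3 − 16·9^2 = 1620).
min ATC = 1620/9 + 51 − 16·9 + 2·9^2 = $249. That is the break-even price.
Between these two prices the firm operates at a loss; above $249 it earns a profit.

Shutdown price = $19; break-even price = $249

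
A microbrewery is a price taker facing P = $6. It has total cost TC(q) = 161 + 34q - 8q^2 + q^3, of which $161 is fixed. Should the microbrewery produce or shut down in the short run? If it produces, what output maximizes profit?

Shut down

From TC, MC = TC'(q) = 34 - 16q + 3q^2 and AVC = VC/q = 34 - 8q + q^2.
AVC hits its minimum where MC = AVC, at q = 4, giving min AVC = 34 - 8·4 + 4^2 = $18.
Since P = $6 < min AVC = $18, price fails to cover variable cost at any output.
The firm minimizes its loss by shutting down and losing only its fixed cost of $161.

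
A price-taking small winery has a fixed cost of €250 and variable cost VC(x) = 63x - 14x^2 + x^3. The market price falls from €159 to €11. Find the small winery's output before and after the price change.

Output falls from 12 to 0 (the firm shuts down)

AVC = 63 - 14x + x^2, minimized at x = 7 where min AVC = €14. MC = 63 - 28x + 3x^2.
At P = €159 ≥ min AVC, set P = MC on the rising branch: x = 12.
At P = €11 < min AVC = €14, price no longer covers variable cost at any output, so the firm shuts down: x = 0.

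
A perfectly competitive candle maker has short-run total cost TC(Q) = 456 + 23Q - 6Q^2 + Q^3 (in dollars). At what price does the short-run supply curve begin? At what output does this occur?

$14 per unit, at Q = 3

Short-run supply begins at min AVC. From VC = 23Q - 6Q^2 + Q^3, AVC = 23 - 6Q + Q^2.
At the minimum of AVC, MC = AVC. MC = 23 - 12Q + 3Q^2; setting MC = AVC gives 2Q^2 - 6Q = 0, so Q = 3. min AVC = 14.
So the shutdown price is $14.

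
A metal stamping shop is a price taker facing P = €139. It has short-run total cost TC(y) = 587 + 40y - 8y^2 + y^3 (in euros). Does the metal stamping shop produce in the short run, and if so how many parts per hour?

Produce at y = 9

Variable cost is VC = 40y - 8y^2 + y^3, so AVC = VC/y = 40 - 8y + y^2 and MC = dTC/dy = 40 - 16y + 3y^2.
AVC is minimized where dAVC/dy = -8 + 2y = 0, at y = 4; min AVC = 40 - 8·4 + 4^2 = €24.
Because €139 ≥ €24, revenue can cover variable cost; the firm operates.
P = MC gives -99 - 16y + 3y^2 = 0, with roots -11/3 and 9. Take the larger (rising MC): y* = 9.
Check: AVC at y = 9 is €49 ≤ P, so revenue covers variable cost.
Profit = P·y − TC = 139·9 − 1028 = €223.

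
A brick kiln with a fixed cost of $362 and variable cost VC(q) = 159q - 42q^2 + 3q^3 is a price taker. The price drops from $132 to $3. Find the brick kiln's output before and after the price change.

AVC = 159 - 42q + 3q^2, minimized at q = 7 where min AVC = $12. MC = 159 - 84q + 9q^2.
At P = $132 ≥ min AVC, set P = MC on the rising branch: q = 9.
At P = $3 < min AVC = $12, price no longer covers variable cost at any output, so the firm shuts down: q = 0.

Output falls from 9 to 0 (the firm shuts down)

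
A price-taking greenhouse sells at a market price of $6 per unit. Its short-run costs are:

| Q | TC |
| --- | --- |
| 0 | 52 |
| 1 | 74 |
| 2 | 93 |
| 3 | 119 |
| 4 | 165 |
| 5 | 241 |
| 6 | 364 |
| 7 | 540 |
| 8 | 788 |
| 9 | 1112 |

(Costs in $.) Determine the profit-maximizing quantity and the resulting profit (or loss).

Q = 0 (shut down); profit = -$52

Compute π = P·Q − TC at each output: Q=0: -52; Q=1: -68; Q=2: -81; Q=3: -101; Q=4: -141; Q=5: -211; Q=6: -328; Q=7: -498; Q=8: -740; Q=9: -1058.
Profit is highest at Q = 0. Equivalently, the lowest AVC in the table is 41/2 ≈ $20.50 at Q = 2, and P = $6 falls below it — price never covers variable cost, so the firm shuts down and loses only its fixed cost.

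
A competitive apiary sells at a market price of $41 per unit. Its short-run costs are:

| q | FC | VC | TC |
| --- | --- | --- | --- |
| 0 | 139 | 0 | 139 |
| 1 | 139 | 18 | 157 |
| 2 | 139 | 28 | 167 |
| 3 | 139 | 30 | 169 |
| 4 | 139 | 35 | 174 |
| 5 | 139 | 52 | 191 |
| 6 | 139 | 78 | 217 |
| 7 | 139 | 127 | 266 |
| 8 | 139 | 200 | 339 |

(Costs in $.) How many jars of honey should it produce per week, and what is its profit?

q = 6; profit = $29

Tabulate TR − TC: q=0: -139; q=1: -116; q=2: -85; q=3: -46; q=4: -10; q=5: 14; q=6: 29; q=7: 21; q=8: -11.
Profit is maximized at q = 6. AVC there is 78/6 = $13 ≤ P, so producing beats shutting down (which would give -$139).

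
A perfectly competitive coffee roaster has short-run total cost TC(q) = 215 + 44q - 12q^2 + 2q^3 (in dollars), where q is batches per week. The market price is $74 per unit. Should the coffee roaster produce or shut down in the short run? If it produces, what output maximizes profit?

Produce at q = 5

Strip out fixed cost: VC = 44q - 12q^2 + 2q^3. Then AVC = 44 - 12q + 2q^2 and MC = 44 - 24q + 6q^2.
AVC is minimized where dAVC/dq = -12 + 4q = 0, at q = 3; min AVC = 44 - 12·3 + 2·3^2 = $26.
Because $74 ≥ $26, revenue can cover variable cost; the firm operates.
P = MC gives -30 - 24q + 6q^2 = 0, with roots -1 and 5. Take the larger (rising MC): q* = 5.
Check: AVC at q = 5 is $34 ≤ P, so revenue covers variable cost.
Profit = P·q − TC = 74·5 − 385 = -$15, a loss, but smaller than the $215 fixed cost the firm would lose by shutting down.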